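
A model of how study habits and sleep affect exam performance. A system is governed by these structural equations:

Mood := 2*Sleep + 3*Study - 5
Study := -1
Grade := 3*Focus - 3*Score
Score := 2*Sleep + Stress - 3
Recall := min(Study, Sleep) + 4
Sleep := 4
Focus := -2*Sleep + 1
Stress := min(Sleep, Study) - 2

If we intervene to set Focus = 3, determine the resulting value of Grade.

do(Focus=3) replaces the equation Focus := -2*Sleep + 1 with the constant Focus = 3.
Stress = min(Sleep, Study) - 2  [with Sleep=4, Study=-1]  = -3
Score = 2*Sleep + Stress - 3  [with Sleep=4, Stress=-3]  = 2
Grade = 3*Focus - 3*Score  [with Focus=3, Score=2]  = 3

3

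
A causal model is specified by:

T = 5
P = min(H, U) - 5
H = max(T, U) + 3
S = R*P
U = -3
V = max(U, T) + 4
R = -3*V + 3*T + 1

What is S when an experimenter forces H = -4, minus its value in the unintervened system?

Under do(H=-4), the mechanism H = max(T, U) + 3 is discarded; H is fixed at -4.
V = max(U, T) + 4  [with U=-3, T=5]  = 9
R = -3*V + 3*T + 1  [with V=9, T=5]  = -11
P = min(H, U) - 5  [with H=-4, U=-3]  = -9
S = R*P  [with R=-11, P=-9]  = 99
Without intervention: V = max(U, T) + 4  [with U=-3, T=5]  = 9; R = -3*V + 3*T + 1  [with V=9, T=5]  = -11; H = max(T, U) + 3  [with T=5, U=-3]  = 8; P = min(H, U) - 5  [with H=8, U=-3]  = -8; S = R*P  [with R=-11, P=-8]  = 88.
Change = 99 − 88 = 11.

11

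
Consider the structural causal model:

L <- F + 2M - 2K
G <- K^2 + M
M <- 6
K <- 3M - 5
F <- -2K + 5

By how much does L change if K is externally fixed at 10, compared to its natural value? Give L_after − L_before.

12

do(K=10) replaces the equation K <- 3M - 5 with the constant K = 10.
F = -2K + 5  [with K=10]  = -15
L = F + 2M - 2K  [with F=-15, M=6, K=10]  = -23
Without intervention: K = 3M - 5  [with M=6]  = 13; F = -2K + 5  [with K=13]  = -21; L = F + 2M - 2K  [with F=-21, M=6, K=13]  = -35.
Change = -23 − (-35) = 12.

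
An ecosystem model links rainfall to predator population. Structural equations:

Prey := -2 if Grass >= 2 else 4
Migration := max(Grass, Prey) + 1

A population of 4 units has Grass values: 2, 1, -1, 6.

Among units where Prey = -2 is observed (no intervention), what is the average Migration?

5

E[Migration|Prey=-2] averages over only the 2 units with Prey=-2 (Grass = 2, 6): Migration = 3, 7, mean 5.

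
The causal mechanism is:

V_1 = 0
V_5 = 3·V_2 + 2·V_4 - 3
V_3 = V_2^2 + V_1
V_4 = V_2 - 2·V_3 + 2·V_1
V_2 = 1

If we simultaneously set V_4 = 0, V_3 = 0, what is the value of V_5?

0

The joint intervention fixes V_4 = 0, V_3 = 0, removing each variable's own equation.
V_5 = 3·V_2 + 2·V_4 - 3  [with V_2=1, V_4=0]  = 0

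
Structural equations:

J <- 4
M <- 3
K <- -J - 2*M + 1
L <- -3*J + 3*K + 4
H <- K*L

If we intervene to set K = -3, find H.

do(K=-3) replaces the equation K <- -J - 2*M + 1 with the constant K = -3.
L = -3*J + 3*K + 4  [with J=4, K=-3]  = -17
H = K*L  [with K=-3, L=-17]  = 51

51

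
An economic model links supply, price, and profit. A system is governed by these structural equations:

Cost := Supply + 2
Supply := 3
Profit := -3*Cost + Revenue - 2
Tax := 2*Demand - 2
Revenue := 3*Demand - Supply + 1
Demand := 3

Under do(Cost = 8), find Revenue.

7

The intervention breaks the incoming arrows to Cost: Cost := Supply + 2 no longer applies, and Cost = 8.
Revenue is not downstream of the intervention, so its value is determined by the original equations.
Revenue = 3*Demand - Supply + 1  [with Demand=3, Supply=3]  = 7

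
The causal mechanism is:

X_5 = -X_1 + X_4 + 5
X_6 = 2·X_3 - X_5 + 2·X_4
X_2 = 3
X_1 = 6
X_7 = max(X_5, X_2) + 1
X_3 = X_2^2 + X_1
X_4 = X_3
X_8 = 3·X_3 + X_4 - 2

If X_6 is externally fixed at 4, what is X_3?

15

do(X_6=4) replaces the equation X_6 = 2·X_3 - X_5 + 2·X_4 with the constant X_6 = 4.
X_3 is not downstream of the intervention, so its value is determined by the original equations.
X_3 = X_2^2 + X_1  [with X_2=3, X_1=6]  = 15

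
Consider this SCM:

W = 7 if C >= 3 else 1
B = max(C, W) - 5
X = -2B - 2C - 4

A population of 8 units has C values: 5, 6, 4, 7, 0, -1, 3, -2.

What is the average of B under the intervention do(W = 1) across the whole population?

Every unit gets W=1 under the intervention. B values become 0, 1, -1, 2, -4, -4, -2, -4; E[B|do(W=1)] = -1.5.

-1.5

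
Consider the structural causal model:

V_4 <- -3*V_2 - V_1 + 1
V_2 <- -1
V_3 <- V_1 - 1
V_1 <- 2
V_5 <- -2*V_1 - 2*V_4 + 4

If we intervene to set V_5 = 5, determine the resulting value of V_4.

The intervention breaks the incoming arrows to V_5: V_5 <- -2*V_1 - 2*V_4 + 4 no longer applies, and V_5 = 5.
Since V_4 is not a descendant of the intervened variable, it is unaffected.
V_4 = -3*V_2 - V_1 + 1  [with V_2=-1, V_1=2]  = 2

2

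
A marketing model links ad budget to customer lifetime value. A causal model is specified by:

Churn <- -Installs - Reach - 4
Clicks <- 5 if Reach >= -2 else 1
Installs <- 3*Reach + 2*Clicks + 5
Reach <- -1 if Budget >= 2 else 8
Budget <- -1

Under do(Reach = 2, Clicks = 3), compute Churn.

-23

Under do(Reach = 2, Clicks = 3), each intervened variable's structural equation is replaced by its fixed value.
Installs = 3*Reach + 2*Clicks + 5  [with Reach=2, Clicks=3]  = 17
Churn = -Installs - Reach - 4  [with Installs=17, Reach=2]  = -23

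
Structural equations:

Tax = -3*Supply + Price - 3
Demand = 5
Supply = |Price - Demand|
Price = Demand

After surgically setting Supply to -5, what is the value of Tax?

The intervention breaks the incoming arrows to Supply: Supply = |Price - Demand| no longer applies, and Supply = -5.
Price = Demand  [with Demand=5]  = 5
Tax = -3*Supply + Price - 3  [with Supply=-5, Price=5]  = 17

17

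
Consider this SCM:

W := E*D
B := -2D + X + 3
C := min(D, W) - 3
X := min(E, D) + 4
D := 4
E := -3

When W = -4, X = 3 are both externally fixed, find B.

-2

The joint intervention fixes W = -4, X = 3, removing each variable's own equation.
B = -2D + X + 3  [with D=4, X=3]  = -2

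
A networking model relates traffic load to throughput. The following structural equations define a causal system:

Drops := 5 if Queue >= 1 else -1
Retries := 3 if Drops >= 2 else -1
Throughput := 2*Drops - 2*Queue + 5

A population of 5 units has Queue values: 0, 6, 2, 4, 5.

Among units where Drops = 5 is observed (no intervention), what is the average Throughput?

6.5

Observing Drops=5 restricts to units where Drops's equation naturally yields 5: Queue ∈ {6, 2, 4, 5}. In that subpopulation Throughput = 3, 11, 7, 5, mean 6.5.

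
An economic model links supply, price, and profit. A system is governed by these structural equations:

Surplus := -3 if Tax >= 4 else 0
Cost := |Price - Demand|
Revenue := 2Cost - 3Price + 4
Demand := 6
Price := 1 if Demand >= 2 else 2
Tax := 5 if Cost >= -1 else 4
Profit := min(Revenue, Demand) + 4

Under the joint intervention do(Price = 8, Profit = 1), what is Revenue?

-16

The joint intervention fixes Price = 8, Profit = 1, removing each variable's own equation.
Cost = |Price - Demand|  [with Price=8, Demand=6]  = 2
Revenue = 2Cost - 3Price + 4  [with Cost=2, Price=8]  = -16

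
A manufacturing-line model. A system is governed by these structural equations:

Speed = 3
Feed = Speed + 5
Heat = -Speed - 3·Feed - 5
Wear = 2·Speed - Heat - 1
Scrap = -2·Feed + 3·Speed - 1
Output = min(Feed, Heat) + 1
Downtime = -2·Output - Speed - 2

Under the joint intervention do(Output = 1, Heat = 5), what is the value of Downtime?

Under do(Output = 1, Heat = 5), each intervened variable's structural equation is replaced by its fixed value.
Downtime = -2·Output - Speed - 2  [with Output=1, Speed=3]  = -7

-7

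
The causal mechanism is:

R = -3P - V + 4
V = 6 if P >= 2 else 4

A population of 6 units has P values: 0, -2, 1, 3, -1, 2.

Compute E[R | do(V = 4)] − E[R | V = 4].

-3

The intervention sets V=4 in all 6 units regardless of P. Recomputing R per unit gives 0, 6, -3, -9, 3, -6; average -1.5.
E[R|V=4] averages over only the 4 units with V=4 (P = 0, -2, 1, -1): R = 0, 6, -3, 3, mean 1.5.
Difference = -1.5 − 1.5 = -3.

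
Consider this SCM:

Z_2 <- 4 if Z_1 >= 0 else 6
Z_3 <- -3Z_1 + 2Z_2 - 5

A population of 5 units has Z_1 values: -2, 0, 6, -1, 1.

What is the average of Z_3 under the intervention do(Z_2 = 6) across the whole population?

do(Z_2=6) breaks Z_2's dependence on Z_1. With Z_2=6 fixed, Z_3 across the units is 13, 7, -11, 10, 4, mean 4.6.

4.6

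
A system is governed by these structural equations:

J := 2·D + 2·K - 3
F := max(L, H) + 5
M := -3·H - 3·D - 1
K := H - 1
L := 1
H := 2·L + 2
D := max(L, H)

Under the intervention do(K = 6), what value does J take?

Under do(K=6), the mechanism K := H - 1 is discarded; K is fixed at 6.
H = 2·L + 2  [with L=1]  = 4
D = max(L, H)  [with L=1, H=4]  = 4
J = 2·D + 2·K - 3  [with D=4, K=6]  = 17

17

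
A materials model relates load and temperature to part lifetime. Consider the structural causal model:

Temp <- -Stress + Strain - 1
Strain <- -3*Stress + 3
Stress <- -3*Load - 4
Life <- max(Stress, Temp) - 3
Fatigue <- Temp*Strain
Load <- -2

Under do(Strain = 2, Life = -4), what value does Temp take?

Setting Strain = 2, Life = -4 by intervention discards those variables' equations.
Stress = -3*Load - 4  [with Load=-2]  = 2
Temp = -Stress + Strain - 1  [with Stress=2, Strain=2]  = -1

-1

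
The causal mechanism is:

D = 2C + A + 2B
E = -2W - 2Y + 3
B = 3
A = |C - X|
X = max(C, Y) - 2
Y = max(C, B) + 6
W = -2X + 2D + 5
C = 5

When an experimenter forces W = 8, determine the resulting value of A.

4

The intervention breaks the incoming arrows to W: W = -2X + 2D + 5 no longer applies, and W = 8.
A is not downstream of the intervention, so its value is determined by the original equations.
Y = max(C, B) + 6  [with C=5, B=3]  = 11
X = max(C, Y) - 2  [with C=5, Y=11]  = 9
A = |C - X|  [with C=5, X=9]  = 4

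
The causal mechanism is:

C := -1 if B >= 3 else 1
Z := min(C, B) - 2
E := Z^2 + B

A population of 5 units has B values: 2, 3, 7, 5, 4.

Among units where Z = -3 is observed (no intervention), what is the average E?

13.75

E[E|Z=-3] averages over only the 4 units with Z=-3 (B = 3, 7, 5, 4): E = 12, 16, 14, 13, mean 13.75.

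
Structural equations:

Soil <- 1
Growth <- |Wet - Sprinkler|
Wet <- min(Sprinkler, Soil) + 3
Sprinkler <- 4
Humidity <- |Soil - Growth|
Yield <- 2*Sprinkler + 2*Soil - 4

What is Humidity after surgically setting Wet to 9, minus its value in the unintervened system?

do(Wet=9) replaces the equation Wet <- min(Sprinkler, Soil) + 3 with the constant Wet = 9.
Growth = |Wet - Sprinkler|  [with Wet=9, Sprinkler=4]  = 5
Humidity = |Soil - Growth|  [with Soil=1, Growth=5]  = 4
Without intervention: Wet = min(Sprinkler, Soil) + 3  [with Sprinkler=4, Soil=1]  = 4; Growth = |Wet - Sprinkler|  [with Wet=4, Sprinkler=4]  = 0; Humidity = |Soil - Growth|  [with Soil=1, Growth=0]  = 1.
Change = 4 − 1 = 3.

3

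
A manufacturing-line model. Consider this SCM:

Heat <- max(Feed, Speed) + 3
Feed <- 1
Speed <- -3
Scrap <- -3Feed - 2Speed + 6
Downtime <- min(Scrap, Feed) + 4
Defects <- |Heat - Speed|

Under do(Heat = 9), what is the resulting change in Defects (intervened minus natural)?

The intervention breaks the incoming arrows to Heat: Heat <- max(Feed, Speed) + 3 no longer applies, and Heat = 9.
Defects = |Heat - Speed|  [with Heat=9, Speed=-3]  = 12
Without intervention: Heat = max(Feed, Speed) + 3  [with Feed=1, Speed=-3]  = 4; Defects = |Heat - Speed|  [with Heat=4, Speed=-3]  = 7.
Change = 12 − 7 = 5.

5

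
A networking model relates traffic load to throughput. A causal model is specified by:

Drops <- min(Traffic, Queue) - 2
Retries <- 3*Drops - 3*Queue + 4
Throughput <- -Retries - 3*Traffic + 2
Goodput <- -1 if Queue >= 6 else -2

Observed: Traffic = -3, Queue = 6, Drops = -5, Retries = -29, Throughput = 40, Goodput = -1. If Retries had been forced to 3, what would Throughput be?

8

Intervening sets Retries = 3 and removes its equation (Retries <- 3*Drops - 3*Queue + 4).
Throughput = -Retries - 3*Traffic + 2  [with Retries=3, Traffic=-3]  = 8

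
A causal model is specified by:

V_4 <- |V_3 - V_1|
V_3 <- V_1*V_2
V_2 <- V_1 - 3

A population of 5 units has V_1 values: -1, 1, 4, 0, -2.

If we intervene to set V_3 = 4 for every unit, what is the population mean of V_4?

do(V_3=4) breaks V_3's dependence on V_1. With V_3=4 fixed, V_4 across the units is 5, 3, 0, 4, 6, mean 3.6.

3.6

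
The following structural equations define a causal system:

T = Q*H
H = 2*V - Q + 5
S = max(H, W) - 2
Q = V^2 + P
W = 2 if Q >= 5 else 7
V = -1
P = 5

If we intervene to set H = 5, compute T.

30

Under do(H=5), the mechanism H = 2*V - Q + 5 is discarded; H is fixed at 5.
Q = V^2 + P  [with V=-1, P=5]  = 6
T = Q*H  [with Q=6, H=5]  = 30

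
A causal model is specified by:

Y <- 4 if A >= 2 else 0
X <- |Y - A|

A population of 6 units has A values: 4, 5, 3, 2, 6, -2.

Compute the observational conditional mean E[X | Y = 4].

Observing Y=4 restricts to units where Y's equation naturally yields 4: A ∈ {4, 5, 3, 2, 6}. In that subpopulation X = 0, 1, 1, 2, 2, mean 1.2.

1.2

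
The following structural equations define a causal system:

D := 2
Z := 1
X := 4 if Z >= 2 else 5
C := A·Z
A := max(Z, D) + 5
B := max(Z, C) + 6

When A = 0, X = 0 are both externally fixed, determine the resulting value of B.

The joint intervention fixes A = 0, X = 0, removing each variable's own equation.
C = A·Z  [with A=0, Z=1]  = 0
B = max(Z, C) + 6  [with Z=1, C=0]  = 7

7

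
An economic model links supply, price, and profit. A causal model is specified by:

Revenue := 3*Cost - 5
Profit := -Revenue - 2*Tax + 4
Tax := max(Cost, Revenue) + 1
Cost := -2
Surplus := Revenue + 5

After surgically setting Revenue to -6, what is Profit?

12

Under do(Revenue=-6), the mechanism Revenue := 3*Cost - 5 is discarded; Revenue is fixed at -6.
Tax = max(Cost, Revenue) + 1  [with Cost=-2, Revenue=-6]  = -1
Profit = -Revenue - 2*Tax + 4  [with Revenue=-6, Tax=-1]  = 12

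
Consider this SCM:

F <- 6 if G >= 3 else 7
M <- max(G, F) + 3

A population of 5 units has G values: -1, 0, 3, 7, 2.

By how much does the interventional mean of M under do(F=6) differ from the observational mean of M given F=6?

The intervention sets F=6 in all 5 units regardless of G. Recomputing M per unit gives 9, 9, 9, 10, 9; average 9.2.
E[M|F=6] averages over only the 2 units with F=6 (G = 3, 7): M = 9, 10, mean 9.5.
Difference = 9.2 − 9.5 = -0.3.

-0.3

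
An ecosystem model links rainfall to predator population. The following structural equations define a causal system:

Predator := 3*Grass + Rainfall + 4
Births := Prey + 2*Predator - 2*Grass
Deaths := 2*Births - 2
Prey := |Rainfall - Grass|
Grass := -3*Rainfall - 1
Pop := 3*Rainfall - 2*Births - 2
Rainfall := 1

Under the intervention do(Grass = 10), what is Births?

59

do(Grass=10) replaces the equation Grass := -3*Rainfall - 1 with the constant Grass = 10.
Prey = |Rainfall - Grass|  [with Rainfall=1, Grass=10]  = 9
Predator = 3*Grass + Rainfall + 4  [with Grass=10, Rainfall=1]  = 35
Births = Prey + 2*Predator - 2*Grass  [with Prey=9, Predator=35, Grass=10]  = 59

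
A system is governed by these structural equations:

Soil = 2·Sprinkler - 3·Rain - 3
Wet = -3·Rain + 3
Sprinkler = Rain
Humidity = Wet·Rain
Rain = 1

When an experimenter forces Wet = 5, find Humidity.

Intervening sets Wet = 5 and removes its equation (Wet = -3·Rain + 3).
Humidity = Wet·Rain  [with Wet=5, Rain=1]  = 5

5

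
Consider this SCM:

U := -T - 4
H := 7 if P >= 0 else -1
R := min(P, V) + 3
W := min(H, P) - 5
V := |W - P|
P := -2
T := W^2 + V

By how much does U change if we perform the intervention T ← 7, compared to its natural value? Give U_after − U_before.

The intervention breaks the incoming arrows to T: T := W^2 + V no longer applies, and T = 7.
U = -T - 4  [with T=7]  = -11
Without intervention: H = 7 if P >= 0 else -1  [with P=-2]  = -1; W = min(H, P) - 5  [with H=-1, P=-2]  = -7; V = |W - P|  [with W=-7, P=-2]  = 5; T = W^2 + V  [with W=-7, V=5]  = 54; U = -T - 4  [with T=54]  = -58.
Change = -11 − (-58) = 47.

47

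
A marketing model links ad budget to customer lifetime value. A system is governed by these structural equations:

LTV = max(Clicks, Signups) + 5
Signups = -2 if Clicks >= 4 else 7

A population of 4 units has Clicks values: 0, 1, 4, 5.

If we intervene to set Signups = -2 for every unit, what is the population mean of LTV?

7.5

do(Signups=-2) breaks Signups's dependence on Clicks. With Signups=-2 fixed, LTV across the units is 5, 6, 9, 10, mean 7.5.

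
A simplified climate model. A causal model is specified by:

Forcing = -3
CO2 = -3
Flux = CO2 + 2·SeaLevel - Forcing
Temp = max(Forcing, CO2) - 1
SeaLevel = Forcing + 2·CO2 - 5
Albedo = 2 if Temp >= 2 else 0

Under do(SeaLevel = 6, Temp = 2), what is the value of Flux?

12

The joint intervention fixes SeaLevel = 6, Temp = 2, removing each variable's own equation.
Flux = CO2 + 2·SeaLevel - Forcing  [with CO2=-3, SeaLevel=6, Forcing=-3]  = 12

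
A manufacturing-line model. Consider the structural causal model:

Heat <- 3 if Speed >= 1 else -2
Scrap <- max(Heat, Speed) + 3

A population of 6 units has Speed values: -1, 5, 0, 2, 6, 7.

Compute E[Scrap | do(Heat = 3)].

Under do(Heat=3), Heat's equation is replaced by Heat=3 for every unit. Per-unit Scrap: 6, 8, 6, 6, 9, 10. Mean = 7.5.

7.5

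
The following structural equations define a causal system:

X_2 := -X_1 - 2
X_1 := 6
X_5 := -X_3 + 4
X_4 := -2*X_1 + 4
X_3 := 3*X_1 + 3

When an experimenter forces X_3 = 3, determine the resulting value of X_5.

1

do(X_3=3) replaces the equation X_3 := 3*X_1 + 3 with the constant X_3 = 3.
X_5 = -X_3 + 4  [with X_3=3]  = 1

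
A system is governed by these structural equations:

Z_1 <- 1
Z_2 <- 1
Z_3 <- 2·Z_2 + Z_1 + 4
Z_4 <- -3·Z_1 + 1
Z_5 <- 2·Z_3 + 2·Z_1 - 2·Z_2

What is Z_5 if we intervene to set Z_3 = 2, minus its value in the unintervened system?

-10

do(Z_3=2) replaces the equation Z_3 <- 2·Z_2 + Z_1 + 4 with the constant Z_3 = 2.
Z_5 = 2·Z_3 + 2·Z_1 - 2·Z_2  [with Z_3=2, Z_1=1, Z_2=1]  = 4
Without intervention: Z_3 = 2·Z_2 + Z_1 + 4  [with Z_2=1, Z_1=1]  = 7; Z_5 = 2·Z_3 + 2·Z_1 - 2·Z_2  [with Z_3=7, Z_1=1, Z_2=1]  = 14.
Change = 4 − 14 = -10.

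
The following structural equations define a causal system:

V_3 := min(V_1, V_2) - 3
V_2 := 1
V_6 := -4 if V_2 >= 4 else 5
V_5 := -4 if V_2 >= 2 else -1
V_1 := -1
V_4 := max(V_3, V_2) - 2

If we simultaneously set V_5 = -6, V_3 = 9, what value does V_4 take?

7

Under do(V_5 = -6, V_3 = 9), each intervened variable's structural equation is replaced by its fixed value.
V_4 = max(V_3, V_2) - 2  [with V_3=9, V_2=1]  = 7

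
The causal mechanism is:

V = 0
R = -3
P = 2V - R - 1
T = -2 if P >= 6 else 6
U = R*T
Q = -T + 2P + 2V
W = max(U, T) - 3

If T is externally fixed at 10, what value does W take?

The intervention breaks the incoming arrows to T: T = -2 if P >= 6 else 6 no longer applies, and T = 10.
U = R*T  [with R=-3, T=10]  = -30
W = max(U, T) - 3  [with U=-30, T=10]  = 7

7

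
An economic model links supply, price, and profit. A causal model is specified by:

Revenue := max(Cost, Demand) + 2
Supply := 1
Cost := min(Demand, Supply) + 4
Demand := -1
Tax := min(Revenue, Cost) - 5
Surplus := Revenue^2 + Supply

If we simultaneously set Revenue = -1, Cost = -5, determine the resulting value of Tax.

-10

The joint intervention fixes Revenue = -1, Cost = -5, removing each variable's own equation.
Tax = min(Revenue, Cost) - 5  [with Revenue=-1, Cost=-5]  = -10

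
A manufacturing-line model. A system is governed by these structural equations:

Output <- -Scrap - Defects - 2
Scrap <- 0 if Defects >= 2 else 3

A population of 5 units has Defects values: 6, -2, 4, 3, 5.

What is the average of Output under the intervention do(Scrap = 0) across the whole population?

-5.2

Under do(Scrap=0), Scrap's equation is replaced by Scrap=0 for every unit. Per-unit Output: -8, 0, -6, -5, -7. Mean = -5.2.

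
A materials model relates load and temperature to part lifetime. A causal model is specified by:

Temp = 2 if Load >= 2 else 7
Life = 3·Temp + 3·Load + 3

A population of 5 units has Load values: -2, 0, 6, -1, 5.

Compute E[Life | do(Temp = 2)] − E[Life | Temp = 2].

do(Temp=2) breaks Temp's dependence on Load. With Temp=2 fixed, Life across the units is 3, 9, 27, 6, 24, mean 13.8.
E[Life|Temp=2] averages over only the 2 units with Temp=2 (Load = 6, 5): Life = 27, 24, mean 25.5.
Difference = 13.8 − 25.5 = -11.7.

-11.7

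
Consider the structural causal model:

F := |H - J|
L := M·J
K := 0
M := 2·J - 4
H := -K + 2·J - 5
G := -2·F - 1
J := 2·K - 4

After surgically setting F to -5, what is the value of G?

Under do(F=-5), the mechanism F := |H - J| is discarded; F is fixed at -5.
G = -2·F - 1  [with F=-5]  = 9

9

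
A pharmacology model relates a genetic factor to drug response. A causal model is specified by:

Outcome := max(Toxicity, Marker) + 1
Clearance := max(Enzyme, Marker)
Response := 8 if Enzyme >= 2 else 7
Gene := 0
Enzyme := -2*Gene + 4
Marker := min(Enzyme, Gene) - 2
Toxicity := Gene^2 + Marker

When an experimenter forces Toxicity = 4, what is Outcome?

Under do(Toxicity=4), the mechanism Toxicity := Gene^2 + Marker is discarded; Toxicity is fixed at 4.
Enzyme = -2*Gene + 4  [with Gene=0]  = 4
Marker = min(Enzyme, Gene) - 2  [with Enzyme=4, Gene=0]  = -2
Outcome = max(Toxicity, Marker) + 1  [with Toxicity=4, Marker=-2]  = 5

5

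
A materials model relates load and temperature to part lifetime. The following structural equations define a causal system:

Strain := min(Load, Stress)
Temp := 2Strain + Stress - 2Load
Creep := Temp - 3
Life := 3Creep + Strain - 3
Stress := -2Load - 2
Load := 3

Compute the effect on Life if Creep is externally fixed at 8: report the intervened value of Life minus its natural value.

123

The intervention breaks the incoming arrows to Creep: Creep := Temp - 3 no longer applies, and Creep = 8.
Stress = -2Load - 2  [with Load=3]  = -8
Strain = min(Load, Stress)  [with Load=3, Stress=-8]  = -8
Life = 3Creep + Strain - 3  [with Creep=8, Strain=-8]  = 13
Without intervention: Stress = -2Load - 2  [with Load=3]  = -8; Strain = min(Load, Stress)  [with Load=3, Stress=-8]  = -8; Temp = 2Strain + Stress - 2Load  [with Strain=-8, Stress=-8, Load=3]  = -30; Creep = Temp - 3  [with Temp=-30]  = -33; Life = 3Creep + Strain - 3  [with Creep=-33, Strain=-8]  = -110.
Change = 13 − (-110) = 123.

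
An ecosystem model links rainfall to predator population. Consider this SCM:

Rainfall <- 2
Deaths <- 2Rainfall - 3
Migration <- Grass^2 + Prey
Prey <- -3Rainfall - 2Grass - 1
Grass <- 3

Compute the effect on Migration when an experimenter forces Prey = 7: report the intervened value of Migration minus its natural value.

20

do(Prey=7) replaces the equation Prey <- -3Rainfall - 2Grass - 1 with the constant Prey = 7.
Migration = Grass^2 + Prey  [with Grass=3, Prey=7]  = 16
Without intervention: Prey = -3Rainfall - 2Grass - 1  [with Rainfall=2, Grass=3]  = -13; Migration = Grass^2 + Prey  [with Grass=3, Prey=-13]  = -4.
Change = 16 − (-4) = 20.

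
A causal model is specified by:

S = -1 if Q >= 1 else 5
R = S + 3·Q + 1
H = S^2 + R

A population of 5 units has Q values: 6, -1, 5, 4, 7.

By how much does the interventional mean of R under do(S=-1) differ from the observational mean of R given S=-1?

Under do(S=-1), S's equation is replaced by S=-1 for every unit. Per-unit R: 18, -3, 15, 12, 21. Mean = 12.6.
Conditioning on S=-1 selects the 4 unit(s) with Q ∈ {6, 5, 4, 7}. Their R values: 18, 15, 12, 21. Mean = 16.5.
Difference = 12.6 − 16.5 = -3.9.

-3.9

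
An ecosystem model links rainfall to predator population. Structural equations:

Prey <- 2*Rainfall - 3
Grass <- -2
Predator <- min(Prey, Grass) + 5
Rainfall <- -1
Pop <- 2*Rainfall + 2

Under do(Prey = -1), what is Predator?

3

The intervention breaks the incoming arrows to Prey: Prey <- 2*Rainfall - 3 no longer applies, and Prey = -1.
Predator = min(Prey, Grass) + 5  [with Prey=-1, Grass=-2]  = 3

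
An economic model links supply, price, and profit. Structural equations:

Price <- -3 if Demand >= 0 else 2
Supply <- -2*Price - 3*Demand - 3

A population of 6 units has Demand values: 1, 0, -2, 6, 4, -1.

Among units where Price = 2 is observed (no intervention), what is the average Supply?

-2.5

Observing Price=2 restricts to units where Price's equation naturally yields 2: Demand ∈ {-2, -1}. In that subpopulation Supply = -1, -4, mean -2.5.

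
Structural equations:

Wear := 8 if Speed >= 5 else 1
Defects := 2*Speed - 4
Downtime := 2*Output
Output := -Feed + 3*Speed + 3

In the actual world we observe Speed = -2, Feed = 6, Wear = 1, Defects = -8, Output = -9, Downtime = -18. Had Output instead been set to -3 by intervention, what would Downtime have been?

-6

The intervention breaks the incoming arrows to Output: Output := -Feed + 3*Speed + 3 no longer applies, and Output = -3.
Downtime = 2*Output  [with Output=-3]  = -6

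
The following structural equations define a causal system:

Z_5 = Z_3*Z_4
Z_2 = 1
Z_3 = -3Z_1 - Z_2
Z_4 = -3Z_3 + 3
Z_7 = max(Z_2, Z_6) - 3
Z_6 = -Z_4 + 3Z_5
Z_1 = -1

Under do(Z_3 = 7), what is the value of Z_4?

-18

The intervention breaks the incoming arrows to Z_3: Z_3 = -3Z_1 - Z_2 no longer applies, and Z_3 = 7.
Z_4 = -3Z_3 + 3  [with Z_3=7]  = -18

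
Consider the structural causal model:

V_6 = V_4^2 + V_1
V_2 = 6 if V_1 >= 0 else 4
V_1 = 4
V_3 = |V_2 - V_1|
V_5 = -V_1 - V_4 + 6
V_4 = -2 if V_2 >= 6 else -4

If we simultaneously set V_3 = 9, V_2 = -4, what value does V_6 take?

20

Setting V_3 = 9, V_2 = -4 by intervention discards those variables' equations.
V_4 = -2 if V_2 >= 6 else -4  [with V_2=-4]  = -4
V_6 = V_4^2 + V_1  [with V_4=-4, V_1=4]  = 20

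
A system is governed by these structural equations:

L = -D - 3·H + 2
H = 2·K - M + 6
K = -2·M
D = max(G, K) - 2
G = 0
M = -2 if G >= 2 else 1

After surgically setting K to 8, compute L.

-67

The intervention breaks the incoming arrows to K: K = -2·M no longer applies, and K = 8.
M = -2 if G >= 2 else 1  [with G=0]  = 1
H = 2·K - M + 6  [with K=8, M=1]  = 21
D = max(G, K) - 2  [with G=0, K=8]  = 6
L = -D - 3·H + 2  [with D=6, H=21]  = -67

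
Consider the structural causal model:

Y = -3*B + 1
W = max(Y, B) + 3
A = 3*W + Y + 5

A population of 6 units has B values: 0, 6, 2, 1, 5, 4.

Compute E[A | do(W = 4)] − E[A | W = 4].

-7.5

Under do(W=4), W's equation is replaced by W=4 for every unit. Per-unit A: 18, 0, 12, 15, 3, 6. Mean = 9.
Conditioning on W=4 selects the 2 unit(s) with B ∈ {0, 1}. Their A values: 18, 15. Mean = 16.5.
Difference = 9 − 16.5 = -7.5.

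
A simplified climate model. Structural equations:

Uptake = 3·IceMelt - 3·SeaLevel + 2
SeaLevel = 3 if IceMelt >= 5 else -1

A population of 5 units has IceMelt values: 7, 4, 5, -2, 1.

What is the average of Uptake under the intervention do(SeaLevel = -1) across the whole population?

14

Every unit gets SeaLevel=-1 under the intervention. Uptake values become 26, 17, 20, -1, 8; E[Uptake|do(SeaLevel=-1)] = 14.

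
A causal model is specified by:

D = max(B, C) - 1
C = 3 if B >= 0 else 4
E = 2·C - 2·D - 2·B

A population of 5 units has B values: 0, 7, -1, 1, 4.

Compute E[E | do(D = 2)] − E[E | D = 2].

do(D=2) breaks D's dependence on B. With D=2 fixed, E across the units is 2, -12, 6, 0, -6, mean -2.
Observing D=2 restricts to units where D's equation naturally yields 2: B ∈ {0, 1}. In that subpopulation E = 2, 0, mean 1.
Difference = -2 − 1 = -3.

-3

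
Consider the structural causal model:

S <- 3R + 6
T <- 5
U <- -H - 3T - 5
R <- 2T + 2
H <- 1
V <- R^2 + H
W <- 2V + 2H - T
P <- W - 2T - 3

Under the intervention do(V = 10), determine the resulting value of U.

-21

Under do(V=10), the mechanism V <- R^2 + H is discarded; V is fixed at 10.
Since U is not a descendant of the intervened variable, it is unaffected.
U = -H - 3T - 5  [with H=1, T=5]  = -21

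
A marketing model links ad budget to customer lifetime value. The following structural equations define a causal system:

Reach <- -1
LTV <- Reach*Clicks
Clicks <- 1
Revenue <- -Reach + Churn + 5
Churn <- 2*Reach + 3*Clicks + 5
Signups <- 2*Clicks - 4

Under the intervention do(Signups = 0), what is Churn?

The intervention breaks the incoming arrows to Signups: Signups <- 2*Clicks - 4 no longer applies, and Signups = 0.
Churn is not downstream of the intervention, so its value is determined by the original equations.
Churn = 2*Reach + 3*Clicks + 5  [with Reach=-1, Clicks=1]  = 6

6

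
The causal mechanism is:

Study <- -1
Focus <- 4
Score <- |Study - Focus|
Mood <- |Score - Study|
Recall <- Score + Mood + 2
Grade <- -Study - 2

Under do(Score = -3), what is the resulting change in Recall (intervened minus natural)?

do(Score=-3) replaces the equation Score <- |Study - Focus| with the constant Score = -3.
Mood = |Score - Study|  [with Score=-3, Study=-1]  = 2
Recall = Score + Mood + 2  [with Score=-3, Mood=2]  = 1
Without intervention: Score = |Study - Focus|  [with Study=-1, Focus=4]  = 5; Mood = |Score - Study|  [with Score=5, Study=-1]  = 6; Recall = Score + Mood + 2  [with Score=5, Mood=6]  = 13.
Change = 1 − 13 = -12.

-12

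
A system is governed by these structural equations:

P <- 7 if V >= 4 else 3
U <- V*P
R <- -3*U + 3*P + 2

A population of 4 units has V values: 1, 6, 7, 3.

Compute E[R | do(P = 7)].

The intervention sets P=7 in all 4 units regardless of V. Recomputing R per unit gives 2, -103, -124, -40; average -66.25.

-66.25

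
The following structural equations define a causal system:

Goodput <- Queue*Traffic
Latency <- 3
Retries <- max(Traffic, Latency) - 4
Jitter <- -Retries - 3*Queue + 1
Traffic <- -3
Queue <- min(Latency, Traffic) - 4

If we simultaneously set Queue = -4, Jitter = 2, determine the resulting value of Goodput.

12

Setting Queue = -4, Jitter = 2 by intervention discards those variables' equations.
Goodput = Queue*Traffic  [with Queue=-4, Traffic=-3]  = 12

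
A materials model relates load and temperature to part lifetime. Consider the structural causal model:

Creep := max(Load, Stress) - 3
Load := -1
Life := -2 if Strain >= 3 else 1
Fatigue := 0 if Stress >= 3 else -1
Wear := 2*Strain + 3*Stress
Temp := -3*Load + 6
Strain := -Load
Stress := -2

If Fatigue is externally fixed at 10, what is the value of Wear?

-4

Intervening sets Fatigue = 10 and removes its equation (Fatigue := 0 if Stress >= 3 else -1).
Since Wear is not a descendant of the intervened variable, it is unaffected.
Strain = -Load  [with Load=-1]  = 1
Wear = 2*Strain + 3*Stress  [with Strain=1, Stress=-2]  = -4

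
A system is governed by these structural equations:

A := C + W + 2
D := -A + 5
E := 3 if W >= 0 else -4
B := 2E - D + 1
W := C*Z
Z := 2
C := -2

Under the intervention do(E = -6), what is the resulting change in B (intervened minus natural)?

-4

The intervention breaks the incoming arrows to E: E := 3 if W >= 0 else -4 no longer applies, and E = -6.
W = C*Z  [with C=-2, Z=2]  = -4
A = C + W + 2  [with C=-2, W=-4]  = -4
D = -A + 5  [with A=-4]  = 9
B = 2E - D + 1  [with E=-6, D=9]  = -20
Without intervention: W = C*Z  [with C=-2, Z=2]  = -4; E = 3 if W >= 0 else -4  [with W=-4]  = -4; A = C + W + 2  [with C=-2, W=-4]  = -4; D = -A + 5  [with A=-4]  = 9; B = 2E - D + 1  [with E=-4, D=9]  = -16.
Change = -20 − (-16) = -4.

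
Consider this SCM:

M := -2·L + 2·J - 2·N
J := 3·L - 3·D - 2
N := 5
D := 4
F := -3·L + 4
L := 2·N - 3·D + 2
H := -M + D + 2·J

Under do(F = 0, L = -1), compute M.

Under do(F = 0, L = -1), each intervened variable's structural equation is replaced by its fixed value.
J = 3·L - 3·D - 2  [with L=-1, D=4]  = -17
M = -2·L + 2·J - 2·N  [with L=-1, J=-17, N=5]  = -42

-42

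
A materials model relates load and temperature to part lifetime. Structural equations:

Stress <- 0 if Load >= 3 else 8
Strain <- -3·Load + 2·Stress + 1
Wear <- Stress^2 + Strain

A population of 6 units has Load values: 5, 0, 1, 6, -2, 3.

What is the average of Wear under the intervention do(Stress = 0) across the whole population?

do(Stress=0) breaks Stress's dependence on Load. With Stress=0 fixed, Wear across the units is -14, 1, -2, -17, 7, -8, mean -5.5.

-5.5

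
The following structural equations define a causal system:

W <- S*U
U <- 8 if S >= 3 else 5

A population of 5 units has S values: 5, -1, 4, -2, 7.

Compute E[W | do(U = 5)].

Under do(U=5), U's equation is replaced by U=5 for every unit. Per-unit W: 25, -5, 20, -10, 35. Mean = 13.

13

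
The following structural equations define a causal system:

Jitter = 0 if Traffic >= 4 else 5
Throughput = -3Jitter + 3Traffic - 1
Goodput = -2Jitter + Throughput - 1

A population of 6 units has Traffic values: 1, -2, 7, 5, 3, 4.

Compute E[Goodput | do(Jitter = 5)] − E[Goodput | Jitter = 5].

7

The intervention sets Jitter=5 in all 6 units regardless of Traffic. Recomputing Goodput per unit gives -24, -33, -6, -12, -18, -15; average -18.
E[Goodput|Jitter=5] averages over only the 3 units with Jitter=5 (Traffic = 1, -2, 3): Goodput = -24, -33, -18, mean -25.
Difference = -18 − (-25) = 7.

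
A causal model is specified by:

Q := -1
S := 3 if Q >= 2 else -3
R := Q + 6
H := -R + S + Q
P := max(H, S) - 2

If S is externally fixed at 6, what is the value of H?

Under do(S=6), the mechanism S := 3 if Q >= 2 else -3 is discarded; S is fixed at 6.
R = Q + 6  [with Q=-1]  = 5
H = -R + S + Q  [with R=5, S=6, Q=-1]  = 0

0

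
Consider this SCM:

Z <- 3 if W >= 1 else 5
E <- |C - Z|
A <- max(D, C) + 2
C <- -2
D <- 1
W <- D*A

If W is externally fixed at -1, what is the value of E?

Under do(W=-1), the mechanism W <- D*A is discarded; W is fixed at -1.
Z = 3 if W >= 1 else 5  [with W=-1]  = 5
E = |C - Z|  [with C=-2, Z=5]  = 7

7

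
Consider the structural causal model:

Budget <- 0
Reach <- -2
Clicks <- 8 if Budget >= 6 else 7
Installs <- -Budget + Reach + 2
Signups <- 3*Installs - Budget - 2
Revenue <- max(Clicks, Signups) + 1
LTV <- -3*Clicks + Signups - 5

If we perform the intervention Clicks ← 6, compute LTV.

The intervention breaks the incoming arrows to Clicks: Clicks <- 8 if Budget >= 6 else 7 no longer applies, and Clicks = 6.
Installs = -Budget + Reach + 2  [with Budget=0, Reach=-2]  = 0
Signups = 3*Installs - Budget - 2  [with Installs=0, Budget=0]  = -2
LTV = -3*Clicks + Signups - 5  [with Clicks=6, Signups=-2]  = -25

-25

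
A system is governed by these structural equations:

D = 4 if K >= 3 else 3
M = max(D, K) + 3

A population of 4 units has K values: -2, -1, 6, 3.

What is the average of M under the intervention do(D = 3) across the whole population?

do(D=3) breaks D's dependence on K. With D=3 fixed, M across the units is 6, 6, 9, 6, mean 6.75.

6.75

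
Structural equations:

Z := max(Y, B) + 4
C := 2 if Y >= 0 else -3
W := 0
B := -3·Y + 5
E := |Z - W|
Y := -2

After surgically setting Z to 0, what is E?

0

Under do(Z=0), the mechanism Z := max(Y, B) + 4 is discarded; Z is fixed at 0.
E = |Z - W|  [with Z=0, W=0]  = 0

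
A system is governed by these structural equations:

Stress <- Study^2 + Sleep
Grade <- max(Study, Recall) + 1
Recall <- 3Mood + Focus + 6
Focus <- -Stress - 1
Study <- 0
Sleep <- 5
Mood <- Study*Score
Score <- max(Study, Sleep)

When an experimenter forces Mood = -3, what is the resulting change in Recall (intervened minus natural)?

-9

Intervening sets Mood = -3 and removes its equation (Mood <- Study*Score).
Stress = Study^2 + Sleep  [with Study=0, Sleep=5]  = 5
Focus = -Stress - 1  [with Stress=5]  = -6
Recall = 3Mood + Focus + 6  [with Mood=-3, Focus=-6]  = -9
Without intervention: Stress = Study^2 + Sleep  [with Study=0, Sleep=5]  = 5; Focus = -Stress - 1  [with Stress=5]  = -6; Score = max(Study, Sleep)  [with Study=0, Sleep=5]  = 5; Mood = Study*Score  [with Study=0, Score=5]  = 0; Recall = 3Mood + Focus + 6  [with Mood=0, Focus=-6]  = 0.
Change = -9 − 0 = -9.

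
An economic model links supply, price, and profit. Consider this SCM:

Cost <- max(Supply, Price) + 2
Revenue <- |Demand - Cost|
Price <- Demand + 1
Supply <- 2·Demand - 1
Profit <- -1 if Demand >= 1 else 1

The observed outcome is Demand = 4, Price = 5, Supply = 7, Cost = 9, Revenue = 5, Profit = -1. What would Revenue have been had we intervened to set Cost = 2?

2

Intervening sets Cost = 2 and removes its equation (Cost <- max(Supply, Price) + 2).
Revenue = |Demand - Cost|  [with Demand=4, Cost=2]  = 2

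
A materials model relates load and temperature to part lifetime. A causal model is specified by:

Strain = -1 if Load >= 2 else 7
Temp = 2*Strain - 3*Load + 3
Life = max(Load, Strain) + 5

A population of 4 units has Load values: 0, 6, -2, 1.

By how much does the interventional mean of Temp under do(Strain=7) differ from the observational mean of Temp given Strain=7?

-4.75

The intervention sets Strain=7 in all 4 units regardless of Load. Recomputing Temp per unit gives 17, -1, 23, 14; average 13.25.
Conditioning on Strain=7 selects the 3 unit(s) with Load ∈ {0, -2, 1}. Their Temp values: 17, 23, 14. Mean = 18.
Difference = 13.25 − 18 = -4.75.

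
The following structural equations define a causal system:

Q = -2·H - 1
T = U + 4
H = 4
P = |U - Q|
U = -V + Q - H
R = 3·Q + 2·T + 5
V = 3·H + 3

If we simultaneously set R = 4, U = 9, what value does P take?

Setting R = 4, U = 9 by intervention discards those variables' equations.
Q = -2·H - 1  [with H=4]  = -9
P = |U - Q|  [with U=9, Q=-9]  = 18

18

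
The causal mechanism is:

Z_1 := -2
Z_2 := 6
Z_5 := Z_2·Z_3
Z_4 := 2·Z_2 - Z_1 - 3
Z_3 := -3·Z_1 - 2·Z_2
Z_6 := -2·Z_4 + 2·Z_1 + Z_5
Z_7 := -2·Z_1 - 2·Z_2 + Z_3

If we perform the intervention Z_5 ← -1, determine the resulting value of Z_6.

-27

The intervention breaks the incoming arrows to Z_5: Z_5 := Z_2·Z_3 no longer applies, and Z_5 = -1.
Z_4 = 2·Z_2 - Z_1 - 3  [with Z_2=6, Z_1=-2]  = 11
Z_6 = -2·Z_4 + 2·Z_1 + Z_5  [with Z_4=11, Z_1=-2, Z_5=-1]  = -27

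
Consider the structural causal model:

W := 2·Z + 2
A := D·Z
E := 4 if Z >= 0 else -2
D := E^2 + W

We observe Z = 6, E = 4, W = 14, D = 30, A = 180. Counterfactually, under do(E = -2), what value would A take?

108

do(E=-2) replaces the equation E := 4 if Z >= 0 else -2 with the constant E = -2.
W = 2·Z + 2  [with Z=6]  = 14
D = E^2 + W  [with E=-2, W=14]  = 18
A = D·Z  [with D=18, Z=6]  = 108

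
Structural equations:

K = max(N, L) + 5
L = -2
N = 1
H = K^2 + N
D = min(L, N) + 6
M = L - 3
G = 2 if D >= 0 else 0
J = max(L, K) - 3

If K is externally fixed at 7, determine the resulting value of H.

do(K=7) replaces the equation K = max(N, L) + 5 with the constant K = 7.
H = K^2 + N  [with K=7, N=1]  = 50

50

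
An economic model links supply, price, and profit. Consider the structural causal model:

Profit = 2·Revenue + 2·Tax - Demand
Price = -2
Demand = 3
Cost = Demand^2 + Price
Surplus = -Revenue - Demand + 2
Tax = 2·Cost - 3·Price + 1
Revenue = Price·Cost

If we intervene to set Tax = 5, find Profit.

The intervention breaks the incoming arrows to Tax: Tax = 2·Cost - 3·Price + 1 no longer applies, and Tax = 5.
Cost = Demand^2 + Price  [with Demand=3, Price=-2]  = 7
Revenue = Price·Cost  [with Price=-2, Cost=7]  = -14
Profit = 2·Revenue + 2·Tax - Demand  [with Revenue=-14, Tax=5, Demand=3]  = -21

-21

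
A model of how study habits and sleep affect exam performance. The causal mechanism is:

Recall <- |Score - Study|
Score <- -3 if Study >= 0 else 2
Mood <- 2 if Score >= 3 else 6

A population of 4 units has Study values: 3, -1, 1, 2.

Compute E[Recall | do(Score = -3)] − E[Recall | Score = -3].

Under do(Score=-3), Score's equation is replaced by Score=-3 for every unit. Per-unit Recall: 6, 2, 4, 5. Mean = 4.25.
E[Recall|Score=-3] averages over only the 3 units with Score=-3 (Study = 3, 1, 2): Recall = 6, 4, 5, mean 5.
Difference = 4.25 − 5 = -0.75.

-0.75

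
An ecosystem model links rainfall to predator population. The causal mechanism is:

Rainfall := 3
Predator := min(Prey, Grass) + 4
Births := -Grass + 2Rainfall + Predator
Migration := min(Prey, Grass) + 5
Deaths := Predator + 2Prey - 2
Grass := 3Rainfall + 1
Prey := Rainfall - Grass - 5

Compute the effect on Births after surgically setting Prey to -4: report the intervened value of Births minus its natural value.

do(Prey=-4) replaces the equation Prey := Rainfall - Grass - 5 with the constant Prey = -4.
Grass = 3Rainfall + 1  [with Rainfall=3]  = 10
Predator = min(Prey, Grass) + 4  [with Prey=-4, Grass=10]  = 0
Births = -Grass + 2Rainfall + Predator  [with Grass=10, Rainfall=3, Predator=0]  = -4
Without intervention: Grass = 3Rainfall + 1  [with Rainfall=3]  = 10; Prey = Rainfall - Grass - 5  [with Rainfall=3, Grass=10]  = -12; Predator = min(Prey, Grass) + 4  [with Prey=-12, Grass=10]  = -8; Births = -Grass + 2Rainfall + Predator  [with Grass=10, Rainfall=3, Predator=-8]  = -12.
Change = -4 − (-12) = 8.

8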